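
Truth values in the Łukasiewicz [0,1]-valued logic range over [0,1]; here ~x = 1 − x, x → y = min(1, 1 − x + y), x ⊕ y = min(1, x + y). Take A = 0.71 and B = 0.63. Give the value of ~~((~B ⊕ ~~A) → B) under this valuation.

~B = 1 − 0.63 = 0.37
~A = 1 − 0.71 = 0.29
~~A = 1 − 0.29 = 0.71
~B ⊕ ~~A = min(1, 0.37 + 0.71) = min(1, 1.08) = 1.00
(~B ⊕ ~~A) → B = min(1, 1 − 1.00 + 0.63) = min(1, 0.63) = 0.63
~((~B ⊕ ~~A) → B) = 1 − 0.63 = 0.37
~~((~B ⊕ ~~A) → B) = 1 − 0.37 = 0.63

0.63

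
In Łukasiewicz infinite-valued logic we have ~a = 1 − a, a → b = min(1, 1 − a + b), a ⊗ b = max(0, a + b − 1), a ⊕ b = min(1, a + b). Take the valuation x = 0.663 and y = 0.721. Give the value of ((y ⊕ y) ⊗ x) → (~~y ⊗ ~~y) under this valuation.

y ⊕ y = min(1, 0.721 + 0.721) = min(1, 1.442) = 1.000
(y ⊕ y) ⊗ x = max(0, 1.000 + 0.663 − 1) = max(0, 0.663) = 0.663
~y = 1 − 0.721 = 0.279
~~y = 1 − 0.279 = 0.721
~~y ⊗ ~~y = max(0, 0.721 + 0.721 − 1) = max(0, 0.442) = 0.442
((y ⊕ y) ⊗ x) → (~~y ⊗ ~~y) = min(1, 1 − 0.663 + 0.442) = min(1, 0.779) = 0.779

0.779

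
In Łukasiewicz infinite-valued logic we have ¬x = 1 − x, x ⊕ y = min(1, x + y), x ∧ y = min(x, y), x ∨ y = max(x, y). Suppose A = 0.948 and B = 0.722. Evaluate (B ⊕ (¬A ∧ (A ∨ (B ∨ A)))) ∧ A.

0.774

¬A = 1 − 0.948 = 0.052
B ∨ A = max(0.722, 0.948) = 0.948
A ∨ (B ∨ A) = max(0.948, 0.948) = 0.948
¬A ∧ (A ∨ (B ∨ A)) = min(0.052, 0.948) = 0.052
B ⊕ (¬A ∧ (A ∨ (B ∨ A))) = min(1, 0.722 + 0.052) = min(1, 0.774) = 0.774
(B ⊕ (¬A ∧ (A ∨ (B ∨ A)))) ∧ A = min(0.774, 0.948) = 0.774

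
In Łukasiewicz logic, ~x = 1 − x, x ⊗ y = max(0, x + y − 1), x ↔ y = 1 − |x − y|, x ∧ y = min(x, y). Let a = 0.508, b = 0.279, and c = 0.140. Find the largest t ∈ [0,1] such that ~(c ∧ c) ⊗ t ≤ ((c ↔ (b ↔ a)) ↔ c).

c ∧ c = min(0.140, 0.140) = 0.140
~(c ∧ c) = 1 − 0.140 = 0.860
So the left factor is ~(c ∧ c) = 0.860.
b ↔ a = 1 − |0.279 − 0.508| = 1 − 0.229 = 0.771
c ↔ (b ↔ a) = 1 − |0.140 − 0.771| = 1 − 0.631 = 0.369
(c ↔ (b ↔ a)) ↔ c = 1 − |0.369 − 0.140| = 1 − 0.229 = 0.771
So the right-hand bound is (c ↔ (b ↔ a)) ↔ c = 0.771.
The residuum of the Łukasiewicz t-norm gives the supremum: min(1, 1 − 0.860 + 0.771).
1 − 0.860 + 0.771 = 0.911, so t = min(1, 0.911) = 0.911.
Check: 0.860 ⊗ 0.911 = max(0, 0.771) = 0.771 ≤ 0.771.

0.911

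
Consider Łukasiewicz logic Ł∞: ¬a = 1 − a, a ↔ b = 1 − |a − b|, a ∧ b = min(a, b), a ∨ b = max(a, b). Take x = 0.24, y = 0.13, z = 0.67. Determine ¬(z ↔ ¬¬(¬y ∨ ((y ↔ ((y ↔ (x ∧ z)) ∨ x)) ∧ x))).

¬y = 1 − 0.13 = 0.87
x ∧ z = min(0.24, 0.67) = 0.24
y ↔ (x ∧ z) = 1 − |0.13 − 0.24| = 1 − 0.11 = 0.89
(y ↔ (x ∧ z)) ∨ x = max(0.89, 0.24) = 0.89
y ↔ ((y ↔ (x ∧ z)) ∨ x) = 1 − |0.13 − 0.89| = 1 − 0.76 = 0.24
(y ↔ ((y ↔ (x ∧ z)) ∨ x)) ∧ x = min(0.24, 0.24) = 0.24
¬y ∨ ((y ↔ ((y ↔ (x ∧ z)) ∨ x)) ∧ x) = max(0.87, 0.24) = 0.87
¬(¬y ∨ ((y ↔ ((y ↔ (x ∧ z)) ∨ x)) ∧ x)) = 1 − 0.87 = 0.13
¬¬(¬y ∨ ((y ↔ ((y ↔ (x ∧ z)) ∨ x)) ∧ x)) = 1 − 0.13 = 0.87
z ↔ ¬¬(¬y ∨ ((y ↔ ((y ↔ (x ∧ z)) ∨ x)) ∧ x)) = 1 − |0.67 − 0.87| = 1 − 0.20 = 0.80
¬(z ↔ ¬¬(¬y ∨ ((y ↔ ((y ↔ (x ∧ z)) ∨ x)) ∧ x))) = 1 − 0.80 = 0.20

0.20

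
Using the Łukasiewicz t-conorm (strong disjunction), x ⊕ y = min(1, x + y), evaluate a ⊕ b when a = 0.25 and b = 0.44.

a ⊕ b = min(1, 0.25 + 0.44) = min(1, 0.69) = 0.69
For comparison, the Gödel t-conorm max(x, y) would give 0.44.

0.69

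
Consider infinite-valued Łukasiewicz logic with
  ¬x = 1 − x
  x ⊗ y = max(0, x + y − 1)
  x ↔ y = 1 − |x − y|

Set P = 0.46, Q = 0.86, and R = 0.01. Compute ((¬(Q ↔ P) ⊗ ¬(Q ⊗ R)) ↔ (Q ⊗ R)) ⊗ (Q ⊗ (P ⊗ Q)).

Q ↔ P = 1 − |0.86 − 0.46| = 1 − 0.40 = 0.60
¬(Q ↔ P) = 1 − 0.60 = 0.40
Q ⊗ R = max(0, 0.86 + 0.01 − 1) = max(0, -0.13) = 0.00
¬(Q ⊗ R) = 1 − 0.00 = 1.00
¬(Q ↔ P) ⊗ ¬(Q ⊗ R) = max(0, 0.40 + 1.00 − 1) = max(0, 0.40) = 0.40
(¬(Q ↔ P) ⊗ ¬(Q ⊗ R)) ↔ (Q ⊗ R) = 1 − |0.40 − 0.00| = 1 − 0.40 = 0.60
P ⊗ Q = max(0, 0.46 + 0.86 − 1) = max(0, 0.32) = 0.32
Q ⊗ (P ⊗ Q) = max(0, 0.86 + 0.32 − 1) = max(0, 0.18) = 0.18
((¬(Q ↔ P) ⊗ ¬(Q ⊗ R)) ↔ (Q ⊗ R)) ⊗ (Q ⊗ (P ⊗ Q)) = max(0, 0.60 + 0.18 − 1) = max(0, -0.22) = 0.00

0.00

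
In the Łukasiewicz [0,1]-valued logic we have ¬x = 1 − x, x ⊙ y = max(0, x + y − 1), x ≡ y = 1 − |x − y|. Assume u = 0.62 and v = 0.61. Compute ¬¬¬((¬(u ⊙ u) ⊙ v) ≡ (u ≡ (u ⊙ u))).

u ⊙ u = max(0, 0.62 + 0.62 − 1) = max(0, 0.24) = 0.24
¬(u ⊙ u) = 1 − 0.24 = 0.76
¬(u ⊙ u) ⊙ v = max(0, 0.76 + 0.61 − 1) = max(0, 0.37) = 0.37
u ≡ (u ⊙ u) = 1 − |0.62 − 0.24| = 1 − 0.38 = 0.62
(¬(u ⊙ u) ⊙ v) ≡ (u ≡ (u ⊙ u)) = 1 − |0.37 − 0.62| = 1 − 0.25 = 0.75
¬((¬(u ⊙ u) ⊙ v) ≡ (u ≡ (u ⊙ u))) = 1 − 0.75 = 0.25
¬¬((¬(u ⊙ u) ⊙ v) ≡ (u ≡ (u ⊙ u))) = 1 − 0.25 = 0.75
¬¬¬((¬(u ⊙ u) ⊙ v) ≡ (u ≡ (u ⊙ u))) = 1 − 0.75 = 0.25

0.25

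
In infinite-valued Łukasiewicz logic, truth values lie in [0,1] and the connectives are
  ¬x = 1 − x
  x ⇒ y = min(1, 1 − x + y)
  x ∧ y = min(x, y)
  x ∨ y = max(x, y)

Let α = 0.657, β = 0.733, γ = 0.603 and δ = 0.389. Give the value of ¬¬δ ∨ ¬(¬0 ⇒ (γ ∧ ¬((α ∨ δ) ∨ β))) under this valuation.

0.733

¬δ = 1 − 0.389 = 0.611
¬¬δ = 1 − 0.611 = 0.389
¬0 = 1 − 0.000 = 1.000
α ∨ δ = max(0.657, 0.389) = 0.657
(α ∨ δ) ∨ β = max(0.657, 0.733) = 0.733
¬((α ∨ δ) ∨ β) = 1 − 0.733 = 0.267
γ ∧ ¬((α ∨ δ) ∨ β) = min(0.603, 0.267) = 0.267
¬0 ⇒ (γ ∧ ¬((α ∨ δ) ∨ β)) = min(1, 1 − 1.000 + 0.267) = min(1, 0.267) = 0.267
¬(¬0 ⇒ (γ ∧ ¬((α ∨ δ) ∨ β))) = 1 − 0.267 = 0.733
¬¬δ ∨ ¬(¬0 ⇒ (γ ∧ ¬((α ∨ δ) ∨ β))) = max(0.389, 0.733) = 0.733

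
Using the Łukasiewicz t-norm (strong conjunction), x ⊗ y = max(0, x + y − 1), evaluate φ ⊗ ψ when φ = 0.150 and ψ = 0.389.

0.000

φ ⊗ ψ = max(0, 0.150 + 0.389 − 1) = max(0, -0.461) = 0.000
For comparison, the Gödel (minimum) t-norm min(x, y) would give 0.150.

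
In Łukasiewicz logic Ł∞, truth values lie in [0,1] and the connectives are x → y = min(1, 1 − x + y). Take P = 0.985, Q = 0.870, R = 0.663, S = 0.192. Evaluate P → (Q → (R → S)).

R → S = min(1, 1 − 0.663 + 0.192) = min(1, 0.529) = 0.529
Q → (R → S) = min(1, 1 − 0.870 + 0.529) = min(1, 0.659) = 0.659
P → (Q → (R → S)) = min(1, 1 − 0.985 + 0.659) = min(1, 0.674) = 0.674

0.674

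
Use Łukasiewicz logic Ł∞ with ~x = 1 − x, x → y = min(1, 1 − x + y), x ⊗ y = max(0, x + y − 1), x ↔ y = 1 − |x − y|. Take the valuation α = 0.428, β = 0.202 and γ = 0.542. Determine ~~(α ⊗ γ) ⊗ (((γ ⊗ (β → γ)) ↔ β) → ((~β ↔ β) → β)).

0.000

α ⊗ γ = max(0, 0.428 + 0.542 − 1) = max(0, -0.030) = 0.000
~(α ⊗ γ) = 1 − 0.000 = 1.000
~~(α ⊗ γ) = 1 − 1.000 = 0.000
β → γ = min(1, 1 − 0.202 + 0.542) = min(1, 1.340) = 1.000
γ ⊗ (β → γ) = max(0, 0.542 + 1.000 − 1) = max(0, 0.542) = 0.542
(γ ⊗ (β → γ)) ↔ β = 1 − |0.542 − 0.202| = 1 − 0.340 = 0.660
~β = 1 − 0.202 = 0.798
~β ↔ β = 1 − |0.798 − 0.202| = 1 − 0.596 = 0.404
(~β ↔ β) → β = min(1, 1 − 0.404 + 0.202) = min(1, 0.798) = 0.798
((γ ⊗ (β → γ)) ↔ β) → ((~β ↔ β) → β) = min(1, 1 − 0.660 + 0.798) = min(1, 1.138) = 1.000
~~(α ⊗ γ) ⊗ (((γ ⊗ (β → γ)) ↔ β) → ((~β ↔ β) → β)) = max(0, 0.000 + 1.000 − 1) = max(0, 0.000) = 0.000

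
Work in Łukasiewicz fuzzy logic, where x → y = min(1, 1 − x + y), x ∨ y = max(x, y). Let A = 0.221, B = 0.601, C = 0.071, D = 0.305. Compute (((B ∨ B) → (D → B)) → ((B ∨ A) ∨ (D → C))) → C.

0.305

B ∨ B = max(0.601, 0.601) = 0.601
D → B = min(1, 1 − 0.305 + 0.601) = min(1, 1.296) = 1.000
(B ∨ B) → (D → B) = min(1, 1 − 0.601 + 1.000) = min(1, 1.399) = 1.000
B ∨ A = max(0.601, 0.221) = 0.601
D → C = min(1, 1 − 0.305 + 0.071) = min(1, 0.766) = 0.766
(B ∨ A) ∨ (D → C) = max(0.601, 0.766) = 0.766
((B ∨ B) → (D → B)) → ((B ∨ A) ∨ (D → C)) = min(1, 1 − 1.000 + 0.766) = min(1, 0.766) = 0.766
(((B ∨ B) → (D → B)) → ((B ∨ A) ∨ (D → C))) → C = min(1, 1 − 0.766 + 0.071) = min(1, 0.305) = 0.305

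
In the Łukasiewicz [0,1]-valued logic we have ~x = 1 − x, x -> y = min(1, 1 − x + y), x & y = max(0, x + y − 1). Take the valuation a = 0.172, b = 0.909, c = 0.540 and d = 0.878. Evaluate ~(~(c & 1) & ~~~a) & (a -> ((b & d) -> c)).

0.712

c & 1 = max(0, 0.540 + 1.000 − 1) = max(0, 0.540) = 0.540
~(c & 1) = 1 − 0.540 = 0.460
~a = 1 − 0.172 = 0.828
~~a = 1 − 0.828 = 0.172
~~~a = 1 − 0.172 = 0.828
~(c & 1) & ~~~a = max(0, 0.460 + 0.828 − 1) = max(0, 0.288) = 0.288
~(~(c & 1) & ~~~a) = 1 − 0.288 = 0.712
b & d = max(0, 0.909 + 0.878 − 1) = max(0, 0.787) = 0.787
(b & d) -> c = min(1, 1 − 0.787 + 0.540) = min(1, 0.753) = 0.753
a -> ((b & d) -> c) = min(1, 1 − 0.172 + 0.753) = min(1, 1.581) = 1.000
~(~(c & 1) & ~~~a) & (a -> ((b & d) -> c)) = max(0, 0.712 + 1.000 − 1) = max(0, 0.712) = 0.712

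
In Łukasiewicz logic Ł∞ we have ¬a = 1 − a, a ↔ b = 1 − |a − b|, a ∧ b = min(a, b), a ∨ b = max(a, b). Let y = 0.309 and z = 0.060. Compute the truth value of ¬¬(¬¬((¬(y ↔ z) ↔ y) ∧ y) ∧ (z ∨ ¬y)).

y ↔ z = 1 − |0.309 − 0.060| = 1 − 0.249 = 0.751
¬(y ↔ z) = 1 − 0.751 = 0.249
¬(y ↔ z) ↔ y = 1 − |0.249 − 0.309| = 1 − 0.060 = 0.940
(¬(y ↔ z) ↔ y) ∧ y = min(0.940, 0.309) = 0.309
¬((¬(y ↔ z) ↔ y) ∧ y) = 1 − 0.309 = 0.691
¬¬((¬(y ↔ z) ↔ y) ∧ y) = 1 − 0.691 = 0.309
¬y = 1 − 0.309 = 0.691
z ∨ ¬y = max(0.060, 0.691) = 0.691
¬¬((¬(y ↔ z) ↔ y) ∧ y) ∧ (z ∨ ¬y) = min(0.309, 0.691) = 0.309
¬(¬¬((¬(y ↔ z) ↔ y) ∧ y) ∧ (z ∨ ¬y)) = 1 − 0.309 = 0.691
¬¬(¬¬((¬(y ↔ z) ↔ y) ∧ y) ∧ (z ∨ ¬y)) = 1 − 0.691 = 0.309

0.309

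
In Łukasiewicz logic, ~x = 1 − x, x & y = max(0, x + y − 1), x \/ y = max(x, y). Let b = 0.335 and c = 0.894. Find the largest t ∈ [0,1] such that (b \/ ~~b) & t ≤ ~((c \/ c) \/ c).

0.771

~b = 1 − 0.335 = 0.665
~~b = 1 − 0.665 = 0.335
b \/ ~~b = max(0.335, 0.335) = 0.335
So the left factor is b \/ ~~b = 0.335.
c \/ c = max(0.894, 0.894) = 0.894
(c \/ c) \/ c = max(0.894, 0.894) = 0.894
~((c \/ c) \/ c) = 1 − 0.894 = 0.106
So the right-hand bound is ~((c \/ c) \/ c) = 0.106.
The residuum of the Łukasiewicz t-norm gives the supremum: min(1, 1 − 0.335 + 0.106).
1 − 0.335 + 0.106 = 0.771, so t = min(1, 0.771) = 0.771.
Check: 0.335 & 0.771 = max(0, 0.106) = 0.106 ≤ 0.106.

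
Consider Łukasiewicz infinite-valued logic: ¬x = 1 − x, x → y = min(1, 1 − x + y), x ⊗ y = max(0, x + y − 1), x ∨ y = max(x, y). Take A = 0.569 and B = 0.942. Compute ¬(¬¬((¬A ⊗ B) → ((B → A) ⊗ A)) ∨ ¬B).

0.177

¬A = 1 − 0.569 = 0.431
¬A ⊗ B = max(0, 0.431 + 0.942 − 1) = max(0, 0.373) = 0.373
B → A = min(1, 1 − 0.942 + 0.569) = min(1, 0.627) = 0.627
(B → A) ⊗ A = max(0, 0.627 + 0.569 − 1) = max(0, 0.196) = 0.196
(¬A ⊗ B) → ((B → A) ⊗ A) = min(1, 1 − 0.373 + 0.196) = min(1, 0.823) = 0.823
¬((¬A ⊗ B) → ((B → A) ⊗ A)) = 1 − 0.823 = 0.177
¬¬((¬A ⊗ B) → ((B → A) ⊗ A)) = 1 − 0.177 = 0.823
¬B = 1 − 0.942 = 0.058
¬¬((¬A ⊗ B) → ((B → A) ⊗ A)) ∨ ¬B = max(0.823, 0.058) = 0.823
¬(¬¬((¬A ⊗ B) → ((B → A) ⊗ A)) ∨ ¬B) = 1 − 0.823 = 0.177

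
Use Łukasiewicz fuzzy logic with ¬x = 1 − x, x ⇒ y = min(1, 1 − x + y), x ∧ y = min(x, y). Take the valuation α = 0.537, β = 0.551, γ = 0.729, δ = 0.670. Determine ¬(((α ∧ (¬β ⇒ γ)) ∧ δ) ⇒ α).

¬β = 1 − 0.551 = 0.449
¬β ⇒ γ = min(1, 1 − 0.449 + 0.729) = min(1, 1.280) = 1.000
α ∧ (¬β ⇒ γ) = min(0.537, 1.000) = 0.537
(α ∧ (¬β ⇒ γ)) ∧ δ = min(0.537, 0.670) = 0.537
((α ∧ (¬β ⇒ γ)) ∧ δ) ⇒ α = min(1, 1 − 0.537 + 0.537) = min(1, 1.000) = 1.000
¬(((α ∧ (¬β ⇒ γ)) ∧ δ) ⇒ α) = 1 − 1.000 = 0.000

0.000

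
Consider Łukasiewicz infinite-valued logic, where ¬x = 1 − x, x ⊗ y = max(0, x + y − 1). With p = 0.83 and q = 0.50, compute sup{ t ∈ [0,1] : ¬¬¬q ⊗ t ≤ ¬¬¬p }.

¬q = 1 − 0.50 = 0.50
¬¬q = 1 − 0.50 = 0.50
¬¬¬q = 1 − 0.50 = 0.50
So the left factor is ¬¬¬q = 0.50.
¬p = 1 − 0.83 = 0.17
¬¬p = 1 − 0.17 = 0.83
¬¬¬p = 1 − 0.83 = 0.17
So the right-hand bound is ¬¬¬p = 0.17.
The residuum of the Łukasiewicz t-norm gives the supremum: min(1, 1 − 0.50 + 0.17).
1 − 0.50 + 0.17 = 0.67, so t = min(1, 0.67) = 0.67.
Check: 0.50 ⊗ 0.67 = max(0, 0.17) = 0.17 ≤ 0.17.

0.67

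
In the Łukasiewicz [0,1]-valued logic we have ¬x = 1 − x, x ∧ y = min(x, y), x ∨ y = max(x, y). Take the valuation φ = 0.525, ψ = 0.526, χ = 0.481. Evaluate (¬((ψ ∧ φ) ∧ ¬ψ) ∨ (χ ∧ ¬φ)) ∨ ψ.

0.526

ψ ∧ φ = min(0.526, 0.525) = 0.525
¬ψ = 1 − 0.526 = 0.474
(ψ ∧ φ) ∧ ¬ψ = min(0.525, 0.474) = 0.474
¬((ψ ∧ φ) ∧ ¬ψ) = 1 − 0.474 = 0.526
¬φ = 1 − 0.525 = 0.475
χ ∧ ¬φ = min(0.481, 0.475) = 0.475
¬((ψ ∧ φ) ∧ ¬ψ) ∨ (χ ∧ ¬φ) = max(0.526, 0.475) = 0.526
(¬((ψ ∧ φ) ∧ ¬ψ) ∨ (χ ∧ ¬φ)) ∨ ψ = max(0.526, 0.526) = 0.526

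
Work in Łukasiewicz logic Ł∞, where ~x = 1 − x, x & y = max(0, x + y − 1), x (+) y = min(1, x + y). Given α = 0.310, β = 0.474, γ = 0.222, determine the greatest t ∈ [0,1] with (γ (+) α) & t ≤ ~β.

γ (+) α = min(1, 0.222 + 0.310) = min(1, 0.532) = 0.532
So the left factor is γ (+) α = 0.532.
~β = 1 − 0.474 = 0.526
So the right-hand bound is ~β = 0.526.
The residuum of the Łukasiewicz t-norm gives the supremum: min(1, 1 − 0.532 + 0.526).
1 − 0.532 + 0.526 = 0.994, so t = min(1, 0.994) = 0.994.
Check: 0.532 & 0.994 = max(0, 0.526) = 0.526 ≤ 0.526.

0.994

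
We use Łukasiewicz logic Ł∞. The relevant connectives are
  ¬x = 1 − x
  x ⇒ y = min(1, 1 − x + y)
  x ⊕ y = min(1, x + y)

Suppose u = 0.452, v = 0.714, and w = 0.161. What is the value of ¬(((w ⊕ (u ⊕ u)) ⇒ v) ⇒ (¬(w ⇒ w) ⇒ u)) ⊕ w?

u ⊕ u = min(1, 0.452 + 0.452) = min(1, 0.904) = 0.904
w ⊕ (u ⊕ u) = min(1, 0.161 + 0.904) = min(1, 1.065) = 1.000
(w ⊕ (u ⊕ u)) ⇒ v = min(1, 1 − 1.000 + 0.714) = min(1, 0.714) = 0.714
w ⇒ w = min(1, 1 − 0.161 + 0.161) = min(1, 1.000) = 1.000
¬(w ⇒ w) = 1 − 1.000 = 0.000
¬(w ⇒ w) ⇒ u = min(1, 1 − 0.000 + 0.452) = min(1, 1.452) = 1.000
((w ⊕ (u ⊕ u)) ⇒ v) ⇒ (¬(w ⇒ w) ⇒ u) = min(1, 1 − 0.714 + 1.000) = min(1, 1.286) = 1.000
¬(((w ⊕ (u ⊕ u)) ⇒ v) ⇒ (¬(w ⇒ w) ⇒ u)) = 1 − 1.000 = 0.000
¬(((w ⊕ (u ⊕ u)) ⇒ v) ⇒ (¬(w ⇒ w) ⇒ u)) ⊕ w = min(1, 0.000 + 0.161) = min(1, 0.161) = 0.161

0.161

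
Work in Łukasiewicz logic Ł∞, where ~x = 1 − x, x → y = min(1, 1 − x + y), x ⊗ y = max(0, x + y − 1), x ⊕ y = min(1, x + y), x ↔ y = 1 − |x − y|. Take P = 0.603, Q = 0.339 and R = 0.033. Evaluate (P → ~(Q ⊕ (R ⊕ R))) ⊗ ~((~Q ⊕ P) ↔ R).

0.959

R ⊕ R = min(1, 0.033 + 0.033) = min(1, 0.066) = 0.066
Q ⊕ (R ⊕ R) = min(1, 0.339 + 0.066) = min(1, 0.405) = 0.405
~(Q ⊕ (R ⊕ R)) = 1 − 0.405 = 0.595
P → ~(Q ⊕ (R ⊕ R)) = min(1, 1 − 0.603 + 0.595) = min(1, 0.992) = 0.992
~Q = 1 − 0.339 = 0.661
~Q ⊕ P = min(1, 0.661 + 0.603) = min(1, 1.264) = 1.000
(~Q ⊕ P) ↔ R = 1 − |1.000 − 0.033| = 1 − 0.967 = 0.033
~((~Q ⊕ P) ↔ R) = 1 − 0.033 = 0.967
(P → ~(Q ⊕ (R ⊕ R))) ⊗ ~((~Q ⊕ P) ↔ R) = max(0, 0.992 + 0.967 − 1) = max(0, 0.959) = 0.959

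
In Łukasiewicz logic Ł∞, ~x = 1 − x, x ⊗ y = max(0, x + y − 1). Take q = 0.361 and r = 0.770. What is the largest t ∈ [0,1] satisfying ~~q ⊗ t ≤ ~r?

~q = 1 − 0.361 = 0.639
~~q = 1 − 0.639 = 0.361
So the left factor is ~~q = 0.361.
~r = 1 − 0.770 = 0.230
So the right-hand bound is ~r = 0.230.
The residuum of the Łukasiewicz t-norm gives the supremum: min(1, 1 − 0.361 + 0.230).
1 − 0.361 + 0.230 = 0.869, so t = min(1, 0.869) = 0.869.
Check: 0.361 ⊗ 0.869 = max(0, 0.230) = 0.230 ≤ 0.230.

0.869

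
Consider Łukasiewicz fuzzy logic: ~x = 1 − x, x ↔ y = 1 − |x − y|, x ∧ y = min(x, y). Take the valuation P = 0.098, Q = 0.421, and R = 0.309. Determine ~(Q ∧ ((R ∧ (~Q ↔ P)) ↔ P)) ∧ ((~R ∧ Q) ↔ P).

0.579

~Q = 1 − 0.421 = 0.579
~Q ↔ P = 1 − |0.579 − 0.098| = 1 − 0.481 = 0.519
R ∧ (~Q ↔ P) = min(0.309, 0.519) = 0.309
(R ∧ (~Q ↔ P)) ↔ P = 1 − |0.309 − 0.098| = 1 − 0.211 = 0.789
Q ∧ ((R ∧ (~Q ↔ P)) ↔ P) = min(0.421, 0.789) = 0.421
~(Q ∧ ((R ∧ (~Q ↔ P)) ↔ P)) = 1 − 0.421 = 0.579
~R = 1 − 0.309 = 0.691
~R ∧ Q = min(0.691, 0.421) = 0.421
(~R ∧ Q) ↔ P = 1 − |0.421 − 0.098| = 1 − 0.323 = 0.677
~(Q ∧ ((R ∧ (~Q ↔ P)) ↔ P)) ∧ ((~R ∧ Q) ↔ P) = min(0.579, 0.677) = 0.579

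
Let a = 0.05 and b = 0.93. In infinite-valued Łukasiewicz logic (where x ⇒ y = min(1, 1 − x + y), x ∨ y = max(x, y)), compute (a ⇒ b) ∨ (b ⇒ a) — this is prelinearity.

1.00

a ⇒ b = min(1, 1 − 0.05 + 0.93) = min(1, 1.88) = 1.00
b ⇒ a = min(1, 1 − 0.93 + 0.05) = min(1, 0.12) = 0.12
(a ⇒ b) ∨ (b ⇒ a) = max(1.00, 0.12) = 1.00
(As expected: a Ł∞-tautology — holds in every MV-chain.)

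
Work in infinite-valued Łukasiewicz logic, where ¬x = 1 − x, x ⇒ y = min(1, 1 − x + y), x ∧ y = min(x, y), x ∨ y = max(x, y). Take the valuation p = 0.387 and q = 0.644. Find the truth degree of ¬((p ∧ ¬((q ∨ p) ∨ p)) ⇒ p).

q ∨ p = max(0.644, 0.387) = 0.644
(q ∨ p) ∨ p = max(0.644, 0.387) = 0.644
¬((q ∨ p) ∨ p) = 1 − 0.644 = 0.356
p ∧ ¬((q ∨ p) ∨ p) = min(0.387, 0.356) = 0.356
(p ∧ ¬((q ∨ p) ∨ p)) ⇒ p = min(1, 1 − 0.356 + 0.387) = min(1, 1.031) = 1.000
¬((p ∧ ¬((q ∨ p) ∨ p)) ⇒ p) = 1 − 1.000 = 0.000

0.000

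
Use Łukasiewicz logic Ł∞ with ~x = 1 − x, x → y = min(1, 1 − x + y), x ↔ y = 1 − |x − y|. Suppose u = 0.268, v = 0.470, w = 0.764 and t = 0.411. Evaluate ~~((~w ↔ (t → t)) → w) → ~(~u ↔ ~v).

0.202

~w = 1 − 0.764 = 0.236
t → t = min(1, 1 − 0.411 + 0.411) = min(1, 1.000) = 1.000
~w ↔ (t → t) = 1 − |0.236 − 1.000| = 1 − 0.764 = 0.236
(~w ↔ (t → t)) → w = min(1, 1 − 0.236 + 0.764) = min(1, 1.528) = 1.000
~((~w ↔ (t → t)) → w) = 1 − 1.000 = 0.000
~~((~w ↔ (t → t)) → w) = 1 − 0.000 = 1.000
~u = 1 − 0.268 = 0.732
~v = 1 − 0.470 = 0.530
~u ↔ ~v = 1 − |0.732 − 0.530| = 1 − 0.202 = 0.798
~(~u ↔ ~v) = 1 − 0.798 = 0.202
~~((~w ↔ (t → t)) → w) → ~(~u ↔ ~v) = min(1, 1 − 1.000 + 0.202) = min(1, 0.202) = 0.202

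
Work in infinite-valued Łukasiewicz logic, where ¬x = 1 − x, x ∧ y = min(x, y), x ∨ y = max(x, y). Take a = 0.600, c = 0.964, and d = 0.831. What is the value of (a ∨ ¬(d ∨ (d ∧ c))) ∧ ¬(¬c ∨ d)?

d ∧ c = min(0.831, 0.964) = 0.831
d ∨ (d ∧ c) = max(0.831, 0.831) = 0.831
¬(d ∨ (d ∧ c)) = 1 − 0.831 = 0.169
a ∨ ¬(d ∨ (d ∧ c)) = max(0.600, 0.169) = 0.600
¬c = 1 − 0.964 = 0.036
¬c ∨ d = max(0.036, 0.831) = 0.831
¬(¬c ∨ d) = 1 − 0.831 = 0.169
(a ∨ ¬(d ∨ (d ∧ c))) ∧ ¬(¬c ∨ d) = min(0.600, 0.169) = 0.169

0.169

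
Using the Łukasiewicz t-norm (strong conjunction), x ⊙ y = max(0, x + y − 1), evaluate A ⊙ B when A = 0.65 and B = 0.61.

0.26

A ⊙ B = max(0, 0.65 + 0.61 − 1) = max(0, 0.26) = 0.26
For comparison, the Gödel (minimum) t-norm min(x, y) would give 0.61.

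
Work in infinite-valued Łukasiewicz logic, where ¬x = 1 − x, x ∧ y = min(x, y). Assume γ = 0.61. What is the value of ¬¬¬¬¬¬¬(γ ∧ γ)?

0.39

γ ∧ γ = min(0.61, 0.61) = 0.61
¬(γ ∧ γ) = 1 − 0.61 = 0.39
¬¬(γ ∧ γ) = 1 − 0.39 = 0.61
¬¬¬(γ ∧ γ) = 1 − 0.61 = 0.39
¬¬¬¬(γ ∧ γ) = 1 − 0.39 = 0.61
¬¬¬¬¬(γ ∧ γ) = 1 − 0.61 = 0.39
¬¬¬¬¬¬(γ ∧ γ) = 1 − 0.39 = 0.61
¬¬¬¬¬¬¬(γ ∧ γ) = 1 − 0.61 = 0.39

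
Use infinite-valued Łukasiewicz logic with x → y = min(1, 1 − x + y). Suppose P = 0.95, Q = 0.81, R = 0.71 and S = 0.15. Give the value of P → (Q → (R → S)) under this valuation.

R → S = min(1, 1 − 0.71 + 0.15) = min(1, 0.44) = 0.44
Q → (R → S) = min(1, 1 − 0.81 + 0.44) = min(1, 0.63) = 0.63
P → (Q → (R → S)) = min(1, 1 − 0.95 + 0.63) = min(1, 0.68) = 0.68

0.68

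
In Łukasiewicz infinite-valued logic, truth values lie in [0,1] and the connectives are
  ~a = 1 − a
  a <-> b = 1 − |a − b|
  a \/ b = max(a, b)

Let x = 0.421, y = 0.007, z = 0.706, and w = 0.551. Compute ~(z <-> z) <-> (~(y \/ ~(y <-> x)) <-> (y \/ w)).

z <-> z = 1 − |0.706 − 0.706| = 1 − 0.000 = 1.000
~(z <-> z) = 1 − 1.000 = 0.000
y <-> x = 1 − |0.007 − 0.421| = 1 − 0.414 = 0.586
~(y <-> x) = 1 − 0.586 = 0.414
y \/ ~(y <-> x) = max(0.007, 0.414) = 0.414
~(y \/ ~(y <-> x)) = 1 − 0.414 = 0.586
y \/ w = max(0.007, 0.551) = 0.551
~(y \/ ~(y <-> x)) <-> (y \/ w) = 1 − |0.586 − 0.551| = 1 − 0.035 = 0.965
~(z <-> z) <-> (~(y \/ ~(y <-> x)) <-> (y \/ w)) = 1 − |0.000 − 0.965| = 1 − 0.965 = 0.035

0.035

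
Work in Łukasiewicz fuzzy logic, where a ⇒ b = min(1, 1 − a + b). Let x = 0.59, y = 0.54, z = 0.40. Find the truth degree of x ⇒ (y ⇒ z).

y ⇒ z = min(1, 1 − 0.54 + 0.40) = min(1, 0.86) = 0.86
x ⇒ (y ⇒ z) = min(1, 1 − 0.59 + 0.86) = min(1, 1.27) = 1.00

1.00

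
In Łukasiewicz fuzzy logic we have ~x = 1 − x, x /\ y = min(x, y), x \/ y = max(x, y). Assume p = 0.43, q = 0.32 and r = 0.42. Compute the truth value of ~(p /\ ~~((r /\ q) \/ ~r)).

0.57

r /\ q = min(0.42, 0.32) = 0.32
~r = 1 − 0.42 = 0.58
(r /\ q) \/ ~r = max(0.32, 0.58) = 0.58
~((r /\ q) \/ ~r) = 1 − 0.58 = 0.42
~~((r /\ q) \/ ~r) = 1 − 0.42 = 0.58
p /\ ~~((r /\ q) \/ ~r) = min(0.43, 0.58) = 0.43
~(p /\ ~~((r /\ q) \/ ~r)) = 1 − 0.43 = 0.57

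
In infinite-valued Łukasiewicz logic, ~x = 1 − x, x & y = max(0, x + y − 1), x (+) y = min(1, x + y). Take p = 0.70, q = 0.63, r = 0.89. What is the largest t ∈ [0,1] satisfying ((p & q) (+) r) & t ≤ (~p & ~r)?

0.00

p & q = max(0, 0.70 + 0.63 − 1) = max(0, 0.33) = 0.33
(p & q) (+) r = min(1, 0.33 + 0.89) = min(1, 1.22) = 1.00
So the left factor is (p & q) (+) r = 1.00.
~p = 1 − 0.70 = 0.30
~r = 1 − 0.89 = 0.11
~p & ~r = max(0, 0.30 + 0.11 − 1) = max(0, -0.59) = 0.00
So the right-hand bound is ~p & ~r = 0.00.
The residuum of the Łukasiewicz t-norm gives the supremum: min(1, 1 − 1.00 + 0.00).
1 − 1.00 + 0.00 = 0.00, so t = min(1, 0.00) = 0.00.
Check: 1.00 & 0.00 = max(0, 0.00) = 0.00 ≤ 0.00.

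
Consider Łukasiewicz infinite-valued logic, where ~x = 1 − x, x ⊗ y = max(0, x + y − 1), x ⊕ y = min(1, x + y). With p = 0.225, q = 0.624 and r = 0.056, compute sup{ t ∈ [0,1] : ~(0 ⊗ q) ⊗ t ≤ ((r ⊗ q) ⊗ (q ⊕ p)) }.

0 ⊗ q = max(0, 0.000 + 0.624 − 1) = max(0, -0.376) = 0.000
~(0 ⊗ q) = 1 − 0.000 = 1.000
So the left factor is ~(0 ⊗ q) = 1.000.
r ⊗ q = max(0, 0.056 + 0.624 − 1) = max(0, -0.320) = 0.000
q ⊕ p = min(1, 0.624 + 0.225) = min(1, 0.849) = 0.849
(r ⊗ q) ⊗ (q ⊕ p) = max(0, 0.000 + 0.849 − 1) = max(0, -0.151) = 0.000
So the right-hand bound is (r ⊗ q) ⊗ (q ⊕ p) = 0.000.
The residuum of the Łukasiewicz t-norm gives the supremum: min(1, 1 − 1.000 + 0.000).
1 − 1.000 + 0.000 = 0.000, so t = min(1, 0.000) = 0.000.
Check: 1.000 ⊗ 0.000 = max(0, 0.000) = 0.000 ≤ 0.000.

0.000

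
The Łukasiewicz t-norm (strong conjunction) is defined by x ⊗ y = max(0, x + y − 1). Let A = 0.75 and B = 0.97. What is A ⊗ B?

0.72

A ⊗ B = max(0, 0.75 + 0.97 − 1) = max(0, 0.72) = 0.72
For comparison, the Gödel (minimum) t-norm min(x, y) would give 0.75.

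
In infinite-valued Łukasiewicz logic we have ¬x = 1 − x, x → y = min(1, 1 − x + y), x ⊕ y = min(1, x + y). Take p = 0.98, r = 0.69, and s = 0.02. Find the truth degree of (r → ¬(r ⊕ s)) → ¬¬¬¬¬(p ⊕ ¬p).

r ⊕ s = min(1, 0.69 + 0.02) = min(1, 0.71) = 0.71
¬(r ⊕ s) = 1 − 0.71 = 0.29
r → ¬(r ⊕ s) = min(1, 1 − 0.69 + 0.29) = min(1, 0.60) = 0.60
¬p = 1 − 0.98 = 0.02
p ⊕ ¬p = min(1, 0.98 + 0.02) = min(1, 1.00) = 1.00
¬(p ⊕ ¬p) = 1 − 1.00 = 0.00
¬¬(p ⊕ ¬p) = 1 − 0.00 = 1.00
¬¬¬(p ⊕ ¬p) = 1 − 1.00 = 0.00
¬¬¬¬(p ⊕ ¬p) = 1 − 0.00 = 1.00
¬¬¬¬¬(p ⊕ ¬p) = 1 − 1.00 = 0.00
(r → ¬(r ⊕ s)) → ¬¬¬¬¬(p ⊕ ¬p) = min(1, 1 − 0.60 + 0.00) = min(1, 0.40) = 0.40

0.40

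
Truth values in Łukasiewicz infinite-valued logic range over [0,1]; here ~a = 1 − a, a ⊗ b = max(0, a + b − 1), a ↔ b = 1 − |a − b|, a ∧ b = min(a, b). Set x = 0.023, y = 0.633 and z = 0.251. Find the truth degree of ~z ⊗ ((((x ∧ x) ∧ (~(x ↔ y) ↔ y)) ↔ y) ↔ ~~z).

~z = 1 − 0.251 = 0.749
x ∧ x = min(0.023, 0.023) = 0.023
x ↔ y = 1 − |0.023 − 0.633| = 1 − 0.610 = 0.390
~(x ↔ y) = 1 − 0.390 = 0.610
~(x ↔ y) ↔ y = 1 − |0.610 − 0.633| = 1 − 0.023 = 0.977
(x ∧ x) ∧ (~(x ↔ y) ↔ y) = min(0.023, 0.977) = 0.023
((x ∧ x) ∧ (~(x ↔ y) ↔ y)) ↔ y = 1 − |0.023 − 0.633| = 1 − 0.610 = 0.390
~~z = 1 − 0.749 = 0.251
(((x ∧ x) ∧ (~(x ↔ y) ↔ y)) ↔ y) ↔ ~~z = 1 − |0.390 − 0.251| = 1 − 0.139 = 0.861
~z ⊗ ((((x ∧ x) ∧ (~(x ↔ y) ↔ y)) ↔ y) ↔ ~~z) = max(0, 0.749 + 0.861 − 1) = max(0, 0.610) = 0.610

0.610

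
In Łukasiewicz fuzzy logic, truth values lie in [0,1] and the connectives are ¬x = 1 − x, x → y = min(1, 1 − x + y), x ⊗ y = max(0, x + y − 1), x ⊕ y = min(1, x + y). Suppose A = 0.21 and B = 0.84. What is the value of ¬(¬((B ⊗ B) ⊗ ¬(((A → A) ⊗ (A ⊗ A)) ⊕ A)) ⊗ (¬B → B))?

0.47

B ⊗ B = max(0, 0.84 + 0.84 − 1) = max(0, 0.68) = 0.68
A → A = min(1, 1 − 0.21 + 0.21) = min(1, 1.00) = 1.00
A ⊗ A = max(0, 0.21 + 0.21 − 1) = max(0, -0.58) = 0.00
(A → A) ⊗ (A ⊗ A) = max(0, 1.00 + 0.00 − 1) = max(0, 0.00) = 0.00
((A → A) ⊗ (A ⊗ A)) ⊕ A = min(1, 0.00 + 0.21) = min(1, 0.21) = 0.21
¬(((A → A) ⊗ (A ⊗ A)) ⊕ A) = 1 − 0.21 = 0.79
(B ⊗ B) ⊗ ¬(((A → A) ⊗ (A ⊗ A)) ⊕ A) = max(0, 0.68 + 0.79 − 1) = max(0, 0.47) = 0.47
¬((B ⊗ B) ⊗ ¬(((A → A) ⊗ (A ⊗ A)) ⊕ A)) = 1 − 0.47 = 0.53
¬B = 1 − 0.84 = 0.16
¬B → B = min(1, 1 − 0.16 + 0.84) = min(1, 1.68) = 1.00
¬((B ⊗ B) ⊗ ¬(((A → A) ⊗ (A ⊗ A)) ⊕ A)) ⊗ (¬B → B) = max(0, 0.53 + 1.00 − 1) = max(0, 0.53) = 0.53
¬(¬((B ⊗ B) ⊗ ¬(((A → A) ⊗ (A ⊗ A)) ⊕ A)) ⊗ (¬B → B)) = 1 − 0.53 = 0.47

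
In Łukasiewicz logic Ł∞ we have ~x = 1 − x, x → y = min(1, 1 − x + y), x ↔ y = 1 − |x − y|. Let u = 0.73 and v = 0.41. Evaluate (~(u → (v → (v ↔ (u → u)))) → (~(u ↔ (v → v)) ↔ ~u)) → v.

u → u = min(1, 1 − 0.73 + 0.73) = min(1, 1.00) = 1.00
v ↔ (u → u) = 1 − |0.41 − 1.00| = 1 − 0.59 = 0.41
v → (v ↔ (u → u)) = min(1, 1 − 0.41 + 0.41) = min(1, 1.00) = 1.00
u → (v → (v ↔ (u → u))) = min(1, 1 − 0.73 + 1.00) = min(1, 1.27) = 1.00
~(u → (v → (v ↔ (u → u)))) = 1 − 1.00 = 0.00
v → v = min(1, 1 − 0.41 + 0.41) = min(1, 1.00) = 1.00
u ↔ (v → v) = 1 − |0.73 − 1.00| = 1 − 0.27 = 0.73
~(u ↔ (v → v)) = 1 − 0.73 = 0.27
~u = 1 − 0.73 = 0.27
~(u ↔ (v → v)) ↔ ~u = 1 − |0.27 − 0.27| = 1 − 0.00 = 1.00
~(u → (v → (v ↔ (u → u)))) → (~(u ↔ (v → v)) ↔ ~u) = min(1, 1 − 0.00 + 1.00) = min(1, 2.00) = 1.00
(~(u → (v → (v ↔ (u → u)))) → (~(u ↔ (v → v)) ↔ ~u)) → v = min(1, 1 − 1.00 + 0.41) = min(1, 0.41) = 0.41

0.41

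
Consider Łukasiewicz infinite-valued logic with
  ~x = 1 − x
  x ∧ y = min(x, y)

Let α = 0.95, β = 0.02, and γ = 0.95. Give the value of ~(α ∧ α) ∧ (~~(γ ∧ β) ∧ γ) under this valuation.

α ∧ α = min(0.95, 0.95) = 0.95
~(α ∧ α) = 1 − 0.95 = 0.05
γ ∧ β = min(0.95, 0.02) = 0.02
~(γ ∧ β) = 1 − 0.02 = 0.98
~~(γ ∧ β) = 1 − 0.98 = 0.02
~~(γ ∧ β) ∧ γ = min(0.02, 0.95) = 0.02
~(α ∧ α) ∧ (~~(γ ∧ β) ∧ γ) = min(0.05, 0.02) = 0.02

0.02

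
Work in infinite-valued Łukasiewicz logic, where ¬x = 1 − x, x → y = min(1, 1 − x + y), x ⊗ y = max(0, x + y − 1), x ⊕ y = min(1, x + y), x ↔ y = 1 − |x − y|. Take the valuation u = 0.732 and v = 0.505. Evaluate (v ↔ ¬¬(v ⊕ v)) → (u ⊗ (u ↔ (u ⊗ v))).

0.732

v ⊕ v = min(1, 0.505 + 0.505) = min(1, 1.010) = 1.000
¬(v ⊕ v) = 1 − 1.000 = 0.000
¬¬(v ⊕ v) = 1 − 0.000 = 1.000
v ↔ ¬¬(v ⊕ v) = 1 − |0.505 − 1.000| = 1 − 0.495 = 0.505
u ⊗ v = max(0, 0.732 + 0.505 − 1) = max(0, 0.237) = 0.237
u ↔ (u ⊗ v) = 1 − |0.732 − 0.237| = 1 − 0.495 = 0.505
u ⊗ (u ↔ (u ⊗ v)) = max(0, 0.732 + 0.505 − 1) = max(0, 0.237) = 0.237
(v ↔ ¬¬(v ⊕ v)) → (u ⊗ (u ↔ (u ⊗ v))) = min(1, 1 − 0.505 + 0.237) = min(1, 0.732) = 0.732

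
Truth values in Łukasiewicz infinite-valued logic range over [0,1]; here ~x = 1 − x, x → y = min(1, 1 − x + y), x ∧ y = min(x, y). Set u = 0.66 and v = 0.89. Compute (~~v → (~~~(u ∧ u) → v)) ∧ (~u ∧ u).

0.34

~v = 1 − 0.89 = 0.11
~~v = 1 − 0.11 = 0.89
u ∧ u = min(0.66, 0.66) = 0.66
~(u ∧ u) = 1 − 0.66 = 0.34
~~(u ∧ u) = 1 − 0.34 = 0.66
~~~(u ∧ u) = 1 − 0.66 = 0.34
~~~(u ∧ u) → v = min(1, 1 − 0.34 + 0.89) = min(1, 1.55) = 1.00
~~v → (~~~(u ∧ u) → v) = min(1, 1 − 0.89 + 1.00) = min(1, 1.11) = 1.00
~u = 1 − 0.66 = 0.34
~u ∧ u = min(0.34, 0.66) = 0.34
(~~v → (~~~(u ∧ u) → v)) ∧ (~u ∧ u) = min(1.00, 0.34) = 0.34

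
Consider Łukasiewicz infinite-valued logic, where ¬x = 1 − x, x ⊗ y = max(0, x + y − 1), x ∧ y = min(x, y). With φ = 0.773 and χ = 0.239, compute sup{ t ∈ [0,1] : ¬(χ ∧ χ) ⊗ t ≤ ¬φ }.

0.466

χ ∧ χ = min(0.239, 0.239) = 0.239
¬(χ ∧ χ) = 1 − 0.239 = 0.761
So the left factor is ¬(χ ∧ χ) = 0.761.
¬φ = 1 − 0.773 = 0.227
So the right-hand bound is ¬φ = 0.227.
The residuum of the Łukasiewicz t-norm gives the supremum: min(1, 1 − 0.761 + 0.227).
1 − 0.761 + 0.227 = 0.466, so t = min(1, 0.466) = 0.466.
Check: 0.761 ⊗ 0.466 = max(0, 0.227) = 0.227 ≤ 0.227.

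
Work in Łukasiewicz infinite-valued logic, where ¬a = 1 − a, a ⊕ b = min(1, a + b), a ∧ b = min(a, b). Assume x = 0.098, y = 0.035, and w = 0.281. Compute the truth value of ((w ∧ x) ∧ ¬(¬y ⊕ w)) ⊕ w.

w ∧ x = min(0.281, 0.098) = 0.098
¬y = 1 − 0.035 = 0.965
¬y ⊕ w = min(1, 0.965 + 0.281) = min(1, 1.246) = 1.000
¬(¬y ⊕ w) = 1 − 1.000 = 0.000
(w ∧ x) ∧ ¬(¬y ⊕ w) = min(0.098, 0.000) = 0.000
((w ∧ x) ∧ ¬(¬y ⊕ w)) ⊕ w = min(1, 0.000 + 0.281) = min(1, 0.281) = 0.281

0.281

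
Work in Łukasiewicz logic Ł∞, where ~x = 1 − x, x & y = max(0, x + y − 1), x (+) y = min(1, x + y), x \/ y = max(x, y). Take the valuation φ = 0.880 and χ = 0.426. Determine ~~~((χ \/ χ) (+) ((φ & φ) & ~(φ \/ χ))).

χ \/ χ = max(0.426, 0.426) = 0.426
φ & φ = max(0, 0.880 + 0.880 − 1) = max(0, 0.760) = 0.760
φ \/ χ = max(0.880, 0.426) = 0.880
~(φ \/ χ) = 1 − 0.880 = 0.120
(φ & φ) & ~(φ \/ χ) = max(0, 0.760 + 0.120 − 1) = max(0, -0.120) = 0.000
(χ \/ χ) (+) ((φ & φ) & ~(φ \/ χ)) = min(1, 0.426 + 0.000) = min(1, 0.426) = 0.426
~((χ \/ χ) (+) ((φ & φ) & ~(φ \/ χ))) = 1 − 0.426 = 0.574
~~((χ \/ χ) (+) ((φ & φ) & ~(φ \/ χ))) = 1 − 0.574 = 0.426
~~~((χ \/ χ) (+) ((φ & φ) & ~(φ \/ χ))) = 1 − 0.426 = 0.574

0.574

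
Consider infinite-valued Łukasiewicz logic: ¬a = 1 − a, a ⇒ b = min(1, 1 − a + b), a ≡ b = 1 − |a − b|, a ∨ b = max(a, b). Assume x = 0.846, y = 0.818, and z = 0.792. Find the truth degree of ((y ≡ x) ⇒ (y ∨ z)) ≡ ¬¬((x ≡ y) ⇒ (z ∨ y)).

y ≡ x = 1 − |0.818 − 0.846| = 1 − 0.028 = 0.972
y ∨ z = max(0.818, 0.792) = 0.818
(y ≡ x) ⇒ (y ∨ z) = min(1, 1 − 0.972 + 0.818) = min(1, 0.846) = 0.846
x ≡ y = 1 − |0.846 − 0.818| = 1 − 0.028 = 0.972
z ∨ y = max(0.792, 0.818) = 0.818
(x ≡ y) ⇒ (z ∨ y) = min(1, 1 − 0.972 + 0.818) = min(1, 0.846) = 0.846
¬((x ≡ y) ⇒ (z ∨ y)) = 1 − 0.846 = 0.154
¬¬((x ≡ y) ⇒ (z ∨ y)) = 1 − 0.154 = 0.846
((y ≡ x) ⇒ (y ∨ z)) ≡ ¬¬((x ≡ y) ⇒ (z ∨ y)) = 1 − |0.846 − 0.846| = 1 − 0.000 = 1.000

1.000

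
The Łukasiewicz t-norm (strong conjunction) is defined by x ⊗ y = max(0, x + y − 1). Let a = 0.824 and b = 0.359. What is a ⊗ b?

a ⊗ b = max(0, 0.824 + 0.359 − 1) = max(0, 0.183) = 0.183
For comparison, the Gödel (minimum) t-norm min(x, y) would give 0.359.

0.183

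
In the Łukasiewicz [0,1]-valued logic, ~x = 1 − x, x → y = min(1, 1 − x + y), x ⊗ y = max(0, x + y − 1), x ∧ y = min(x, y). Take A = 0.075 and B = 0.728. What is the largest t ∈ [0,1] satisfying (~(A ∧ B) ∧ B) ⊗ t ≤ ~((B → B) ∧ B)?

0.544

A ∧ B = min(0.075, 0.728) = 0.075
~(A ∧ B) = 1 − 0.075 = 0.925
~(A ∧ B) ∧ B = min(0.925, 0.728) = 0.728
So the left factor is ~(A ∧ B) ∧ B = 0.728.
B → B = min(1, 1 − 0.728 + 0.728) = min(1, 1.000) = 1.000
(B → B) ∧ B = min(1.000, 0.728) = 0.728
~((B → B) ∧ B) = 1 − 0.728 = 0.272
So the right-hand bound is ~((B → B) ∧ B) = 0.272.
The residuum of the Łukasiewicz t-norm gives the supremum: min(1, 1 − 0.728 + 0.272).
1 − 0.728 + 0.272 = 0.544, so t = min(1, 0.544) = 0.544.
Check: 0.728 ⊗ 0.544 = max(0, 0.272) = 0.272 ≤ 0.272.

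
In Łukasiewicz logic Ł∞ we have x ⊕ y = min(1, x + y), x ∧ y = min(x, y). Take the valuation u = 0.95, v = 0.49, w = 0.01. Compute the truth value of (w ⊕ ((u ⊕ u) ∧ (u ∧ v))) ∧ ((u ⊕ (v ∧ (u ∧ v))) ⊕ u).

0.50

u ⊕ u = min(1, 0.95 + 0.95) = min(1, 1.90) = 1.00
u ∧ v = min(0.95, 0.49) = 0.49
(u ⊕ u) ∧ (u ∧ v) = min(1.00, 0.49) = 0.49
w ⊕ ((u ⊕ u) ∧ (u ∧ v)) = min(1, 0.01 + 0.49) = min(1, 0.50) = 0.50
v ∧ (u ∧ v) = min(0.49, 0.49) = 0.49
u ⊕ (v ∧ (u ∧ v)) = min(1, 0.95 + 0.49) = min(1, 1.44) = 1.00
(u ⊕ (v ∧ (u ∧ v))) ⊕ u = min(1, 1.00 + 0.95) = min(1, 1.95) = 1.00
(w ⊕ ((u ⊕ u) ∧ (u ∧ v))) ∧ ((u ⊕ (v ∧ (u ∧ v))) ⊕ u) = min(0.50, 1.00) = 0.50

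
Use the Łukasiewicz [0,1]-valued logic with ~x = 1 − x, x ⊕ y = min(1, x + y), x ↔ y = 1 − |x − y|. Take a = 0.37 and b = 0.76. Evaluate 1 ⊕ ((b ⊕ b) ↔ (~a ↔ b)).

1.00

b ⊕ b = min(1, 0.76 + 0.76) = min(1, 1.52) = 1.00
~a = 1 − 0.37 = 0.63
~a ↔ b = 1 − |0.63 − 0.76| = 1 − 0.13 = 0.87
(b ⊕ b) ↔ (~a ↔ b) = 1 − |1.00 − 0.87| = 1 − 0.13 = 0.87
1 ⊕ ((b ⊕ b) ↔ (~a ↔ b)) = min(1, 1.00 + 0.87) = min(1, 1.87) = 1.00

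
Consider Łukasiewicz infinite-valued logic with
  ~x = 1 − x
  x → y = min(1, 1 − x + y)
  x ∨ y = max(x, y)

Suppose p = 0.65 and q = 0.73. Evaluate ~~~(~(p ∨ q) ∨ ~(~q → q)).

0.73

p ∨ q = max(0.65, 0.73) = 0.73
~(p ∨ q) = 1 − 0.73 = 0.27
~q = 1 − 0.73 = 0.27
~q → q = min(1, 1 − 0.27 + 0.73) = min(1, 1.46) = 1.00
~(~q → q) = 1 − 1.00 = 0.00
~(p ∨ q) ∨ ~(~q → q) = max(0.27, 0.00) = 0.27
~(~(p ∨ q) ∨ ~(~q → q)) = 1 − 0.27 = 0.73
~~(~(p ∨ q) ∨ ~(~q → q)) = 1 − 0.73 = 0.27
~~~(~(p ∨ q) ∨ ~(~q → q)) = 1 − 0.27 = 0.73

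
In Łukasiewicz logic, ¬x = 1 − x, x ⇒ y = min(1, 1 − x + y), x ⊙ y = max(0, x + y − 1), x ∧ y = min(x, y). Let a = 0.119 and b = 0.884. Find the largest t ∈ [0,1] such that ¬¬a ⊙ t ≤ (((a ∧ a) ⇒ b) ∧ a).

1.000

¬a = 1 − 0.119 = 0.881
¬¬a = 1 − 0.881 = 0.119
So the left factor is ¬¬a = 0.119.
a ∧ a = min(0.119, 0.119) = 0.119
(a ∧ a) ⇒ b = min(1, 1 − 0.119 + 0.884) = min(1, 1.765) = 1.000
((a ∧ a) ⇒ b) ∧ a = min(1.000, 0.119) = 0.119
So the right-hand bound is ((a ∧ a) ⇒ b) ∧ a = 0.119.
The residuum of the Łukasiewicz t-norm gives the supremum: min(1, 1 − 0.119 + 0.119).
1 − 0.119 + 0.119 = 1.000, so t = min(1, 1.000) = 1.000.
Check: 0.119 ⊙ 1.000 = max(0, 0.119) = 0.119 ≤ 0.119.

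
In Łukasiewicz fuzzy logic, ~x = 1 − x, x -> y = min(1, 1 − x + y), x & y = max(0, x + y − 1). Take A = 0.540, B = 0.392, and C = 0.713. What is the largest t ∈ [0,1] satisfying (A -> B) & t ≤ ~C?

0.435

A -> B = min(1, 1 − 0.540 + 0.392) = min(1, 0.852) = 0.852
So the left factor is A -> B = 0.852.
~C = 1 − 0.713 = 0.287
So the right-hand bound is ~C = 0.287.
The residuum of the Łukasiewicz t-norm gives the supremum: min(1, 1 − 0.852 + 0.287).
1 − 0.852 + 0.287 = 0.435, so t = min(1, 0.435) = 0.435.
Check: 0.852 & 0.435 = max(0, 0.287) = 0.287 ≤ 0.287.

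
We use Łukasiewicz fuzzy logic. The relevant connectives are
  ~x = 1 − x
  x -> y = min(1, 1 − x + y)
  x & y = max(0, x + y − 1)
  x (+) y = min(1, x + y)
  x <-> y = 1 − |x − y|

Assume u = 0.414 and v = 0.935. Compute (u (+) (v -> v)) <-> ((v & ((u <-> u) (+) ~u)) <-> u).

v -> v = min(1, 1 − 0.935 + 0.935) = min(1, 1.000) = 1.000
u (+) (v -> v) = min(1, 0.414 + 1.000) = min(1, 1.414) = 1.000
u <-> u = 1 − |0.414 − 0.414| = 1 − 0.000 = 1.000
~u = 1 − 0.414 = 0.586
(u <-> u) (+) ~u = min(1, 1.000 + 0.586) = min(1, 1.586) = 1.000
v & ((u <-> u) (+) ~u) = max(0, 0.935 + 1.000 − 1) = max(0, 0.935) = 0.935
(v & ((u <-> u) (+) ~u)) <-> u = 1 − |0.935 − 0.414| = 1 − 0.521 = 0.479
(u (+) (v -> v)) <-> ((v & ((u <-> u) (+) ~u)) <-> u) = 1 − |1.000 − 0.479| = 1 − 0.521 = 0.479

0.479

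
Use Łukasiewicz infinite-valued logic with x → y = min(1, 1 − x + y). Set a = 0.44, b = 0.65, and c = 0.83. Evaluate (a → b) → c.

a → b = min(1, 1 − 0.44 + 0.65) = min(1, 1.21) = 1.00
(a → b) → c = min(1, 1 − 1.00 + 0.83) = min(1, 0.83) = 0.83

0.83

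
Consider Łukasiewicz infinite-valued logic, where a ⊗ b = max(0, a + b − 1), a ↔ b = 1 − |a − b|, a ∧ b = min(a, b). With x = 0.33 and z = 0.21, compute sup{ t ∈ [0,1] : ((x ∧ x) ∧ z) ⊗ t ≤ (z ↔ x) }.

x ∧ x = min(0.33, 0.33) = 0.33
(x ∧ x) ∧ z = min(0.33, 0.21) = 0.21
So the left factor is (x ∧ x) ∧ z = 0.21.
z ↔ x = 1 − |0.21 − 0.33| = 1 − 0.12 = 0.88
So the right-hand bound is z ↔ x = 0.88.
The residuum of the Łukasiewicz t-norm gives the supremum: min(1, 1 − 0.21 + 0.88).
1 − 0.21 + 0.88 = 1.67, so t = min(1, 1.67) = 1.00.
Check: 0.21 ⊗ 1.00 = max(0, 0.21) = 0.21 ≤ 0.88.

1.00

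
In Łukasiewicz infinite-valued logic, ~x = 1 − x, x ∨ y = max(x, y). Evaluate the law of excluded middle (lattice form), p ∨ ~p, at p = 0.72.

~p = 1 − 0.72 = 0.28
p ∨ ~p = max(0.72, 0.28) = 0.72
(The value 0.72 < 1 shows this instance is not satisfied; not a Ł∞-tautology — its value is max(a, 1−a).)

0.72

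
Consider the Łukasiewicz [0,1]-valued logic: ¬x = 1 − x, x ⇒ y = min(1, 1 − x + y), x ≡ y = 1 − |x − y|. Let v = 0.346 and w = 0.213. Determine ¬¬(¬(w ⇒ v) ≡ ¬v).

0.346

w ⇒ v = min(1, 1 − 0.213 + 0.346) = min(1, 1.133) = 1.000
¬(w ⇒ v) = 1 − 1.000 = 0.000
¬v = 1 − 0.346 = 0.654
¬(w ⇒ v) ≡ ¬v = 1 − |0.000 − 0.654| = 1 − 0.654 = 0.346
¬(¬(w ⇒ v) ≡ ¬v) = 1 − 0.346 = 0.654
¬¬(¬(w ⇒ v) ≡ ¬v) = 1 − 0.654 = 0.346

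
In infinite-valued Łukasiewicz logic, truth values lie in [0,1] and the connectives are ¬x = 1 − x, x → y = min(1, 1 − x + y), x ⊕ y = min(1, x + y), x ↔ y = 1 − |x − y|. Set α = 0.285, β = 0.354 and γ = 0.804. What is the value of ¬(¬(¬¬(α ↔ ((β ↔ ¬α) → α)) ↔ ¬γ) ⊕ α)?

0.272

¬α = 1 − 0.285 = 0.715
β ↔ ¬α = 1 − |0.354 − 0.715| = 1 − 0.361 = 0.639
(β ↔ ¬α) → α = min(1, 1 − 0.639 + 0.285) = min(1, 0.646) = 0.646
α ↔ ((β ↔ ¬α) → α) = 1 − |0.285 − 0.646| = 1 − 0.361 = 0.639
¬(α ↔ ((β ↔ ¬α) → α)) = 1 − 0.639 = 0.361
¬¬(α ↔ ((β ↔ ¬α) → α)) = 1 − 0.361 = 0.639
¬γ = 1 − 0.804 = 0.196
¬¬(α ↔ ((β ↔ ¬α) → α)) ↔ ¬γ = 1 − |0.639 − 0.196| = 1 − 0.443 = 0.557
¬(¬¬(α ↔ ((β ↔ ¬α) → α)) ↔ ¬γ) = 1 − 0.557 = 0.443
¬(¬¬(α ↔ ((β ↔ ¬α) → α)) ↔ ¬γ) ⊕ α = min(1, 0.443 + 0.285) = min(1, 0.728) = 0.728
¬(¬(¬¬(α ↔ ((β ↔ ¬α) → α)) ↔ ¬γ) ⊕ α) = 1 − 0.728 = 0.272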